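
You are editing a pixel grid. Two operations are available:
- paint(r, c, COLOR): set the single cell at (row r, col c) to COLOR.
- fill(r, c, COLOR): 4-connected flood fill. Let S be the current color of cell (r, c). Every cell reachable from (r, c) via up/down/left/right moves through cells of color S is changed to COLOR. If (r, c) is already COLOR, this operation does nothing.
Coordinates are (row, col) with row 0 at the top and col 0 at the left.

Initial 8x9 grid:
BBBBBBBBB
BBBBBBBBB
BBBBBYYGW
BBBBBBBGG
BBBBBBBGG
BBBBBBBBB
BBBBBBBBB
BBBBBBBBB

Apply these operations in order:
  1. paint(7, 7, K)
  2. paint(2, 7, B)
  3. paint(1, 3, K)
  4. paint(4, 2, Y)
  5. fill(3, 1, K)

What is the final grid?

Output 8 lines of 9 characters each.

Answer: KKKKKKKKK
KKKKKKKKK
KKKKKYYKW
KKKKKKKGG
KKYKKKKGG
KKKKKKKKK
KKKKKKKKK
KKKKKKKKK

Derivation:
After op 1 paint(7,7,K):
BBBBBBBBB
BBBBBBBBB
BBBBBYYGW
BBBBBBBGG
BBBBBBBGG
BBBBBBBBB
BBBBBBBBB
BBBBBBBKB
After op 2 paint(2,7,B):
BBBBBBBBB
BBBBBBBBB
BBBBBYYBW
BBBBBBBGG
BBBBBBBGG
BBBBBBBBB
BBBBBBBBB
BBBBBBBKB
After op 3 paint(1,3,K):
BBBBBBBBB
BBBKBBBBB
BBBBBYYBW
BBBBBBBGG
BBBBBBBGG
BBBBBBBBB
BBBBBBBBB
BBBBBBBKB
After op 4 paint(4,2,Y):
BBBBBBBBB
BBBKBBBBB
BBBBBYYBW
BBBBBBBGG
BBYBBBBGG
BBBBBBBBB
BBBBBBBBB
BBBBBBBKB
After op 5 fill(3,1,K) [62 cells changed]:
KKKKKKKKK
KKKKKKKKK
KKKKKYYKW
KKKKKKKGG
KKYKKKKGG
KKKKKKKKK
KKKKKKKKK
KKKKKKKKK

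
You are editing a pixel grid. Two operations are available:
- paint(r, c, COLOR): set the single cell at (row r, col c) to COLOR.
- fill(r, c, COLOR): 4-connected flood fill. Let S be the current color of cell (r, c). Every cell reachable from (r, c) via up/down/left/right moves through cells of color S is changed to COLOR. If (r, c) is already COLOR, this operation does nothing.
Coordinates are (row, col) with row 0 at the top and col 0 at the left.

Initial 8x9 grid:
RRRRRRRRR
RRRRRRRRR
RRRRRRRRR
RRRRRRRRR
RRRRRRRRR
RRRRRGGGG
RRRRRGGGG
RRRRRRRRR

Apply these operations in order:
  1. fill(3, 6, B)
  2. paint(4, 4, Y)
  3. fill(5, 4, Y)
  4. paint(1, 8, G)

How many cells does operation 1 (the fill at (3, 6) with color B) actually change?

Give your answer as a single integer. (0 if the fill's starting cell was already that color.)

After op 1 fill(3,6,B) [64 cells changed]:
BBBBBBBBB
BBBBBBBBB
BBBBBBBBB
BBBBBBBBB
BBBBBBBBB
BBBBBGGGG
BBBBBGGGG
BBBBBBBBB

Answer: 64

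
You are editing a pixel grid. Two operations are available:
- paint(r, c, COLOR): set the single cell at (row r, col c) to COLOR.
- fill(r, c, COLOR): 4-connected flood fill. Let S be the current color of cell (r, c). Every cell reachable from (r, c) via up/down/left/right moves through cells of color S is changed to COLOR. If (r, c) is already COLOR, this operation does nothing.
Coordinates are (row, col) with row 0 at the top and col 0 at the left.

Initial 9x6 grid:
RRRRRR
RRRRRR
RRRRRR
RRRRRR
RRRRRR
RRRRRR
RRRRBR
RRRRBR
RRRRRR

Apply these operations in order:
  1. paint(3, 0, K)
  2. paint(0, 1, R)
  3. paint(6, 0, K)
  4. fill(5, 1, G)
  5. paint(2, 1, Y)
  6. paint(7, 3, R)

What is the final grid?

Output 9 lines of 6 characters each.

After op 1 paint(3,0,K):
RRRRRR
RRRRRR
RRRRRR
KRRRRR
RRRRRR
RRRRRR
RRRRBR
RRRRBR
RRRRRR
After op 2 paint(0,1,R):
RRRRRR
RRRRRR
RRRRRR
KRRRRR
RRRRRR
RRRRRR
RRRRBR
RRRRBR
RRRRRR
After op 3 paint(6,0,K):
RRRRRR
RRRRRR
RRRRRR
KRRRRR
RRRRRR
RRRRRR
KRRRBR
RRRRBR
RRRRRR
After op 4 fill(5,1,G) [50 cells changed]:
GGGGGG
GGGGGG
GGGGGG
KGGGGG
GGGGGG
GGGGGG
KGGGBG
GGGGBG
GGGGGG
After op 5 paint(2,1,Y):
GGGGGG
GGGGGG
GYGGGG
KGGGGG
GGGGGG
GGGGGG
KGGGBG
GGGGBG
GGGGGG
After op 6 paint(7,3,R):
GGGGGG
GGGGGG
GYGGGG
KGGGGG
GGGGGG
GGGGGG
KGGGBG
GGGRBG
GGGGGG

Answer: GGGGGG
GGGGGG
GYGGGG
KGGGGG
GGGGGG
GGGGGG
KGGGBG
GGGRBG
GGGGGG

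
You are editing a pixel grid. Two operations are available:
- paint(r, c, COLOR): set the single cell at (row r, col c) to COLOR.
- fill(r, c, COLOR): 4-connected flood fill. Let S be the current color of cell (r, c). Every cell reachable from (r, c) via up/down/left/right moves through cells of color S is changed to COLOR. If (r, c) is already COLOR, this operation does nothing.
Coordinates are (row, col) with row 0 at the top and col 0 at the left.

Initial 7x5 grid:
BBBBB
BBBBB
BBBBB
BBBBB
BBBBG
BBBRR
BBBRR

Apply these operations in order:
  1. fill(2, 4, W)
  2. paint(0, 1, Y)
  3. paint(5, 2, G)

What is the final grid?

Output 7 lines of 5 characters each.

Answer: WYWWW
WWWWW
WWWWW
WWWWW
WWWWG
WWGRR
WWWRR

Derivation:
After op 1 fill(2,4,W) [30 cells changed]:
WWWWW
WWWWW
WWWWW
WWWWW
WWWWG
WWWRR
WWWRR
After op 2 paint(0,1,Y):
WYWWW
WWWWW
WWWWW
WWWWW
WWWWG
WWWRR
WWWRR
After op 3 paint(5,2,G):
WYWWW
WWWWW
WWWWW
WWWWW
WWWWG
WWGRR
WWWRR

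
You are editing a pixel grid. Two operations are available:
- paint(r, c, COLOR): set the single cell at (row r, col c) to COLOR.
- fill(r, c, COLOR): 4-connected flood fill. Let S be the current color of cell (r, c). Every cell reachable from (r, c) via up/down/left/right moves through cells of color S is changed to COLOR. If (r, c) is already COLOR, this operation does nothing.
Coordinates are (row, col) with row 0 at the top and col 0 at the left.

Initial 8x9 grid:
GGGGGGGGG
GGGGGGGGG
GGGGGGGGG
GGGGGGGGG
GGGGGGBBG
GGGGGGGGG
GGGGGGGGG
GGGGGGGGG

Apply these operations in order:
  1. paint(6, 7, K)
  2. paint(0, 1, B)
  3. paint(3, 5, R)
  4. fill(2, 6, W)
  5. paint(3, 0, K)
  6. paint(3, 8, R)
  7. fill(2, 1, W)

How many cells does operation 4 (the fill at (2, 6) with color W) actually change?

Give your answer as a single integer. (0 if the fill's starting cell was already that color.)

Answer: 67

Derivation:
After op 1 paint(6,7,K):
GGGGGGGGG
GGGGGGGGG
GGGGGGGGG
GGGGGGGGG
GGGGGGBBG
GGGGGGGGG
GGGGGGGKG
GGGGGGGGG
After op 2 paint(0,1,B):
GBGGGGGGG
GGGGGGGGG
GGGGGGGGG
GGGGGGGGG
GGGGGGBBG
GGGGGGGGG
GGGGGGGKG
GGGGGGGGG
After op 3 paint(3,5,R):
GBGGGGGGG
GGGGGGGGG
GGGGGGGGG
GGGGGRGGG
GGGGGGBBG
GGGGGGGGG
GGGGGGGKG
GGGGGGGGG
After op 4 fill(2,6,W) [67 cells changed]:
WBWWWWWWW
WWWWWWWWW
WWWWWWWWW
WWWWWRWWW
WWWWWWBBW
WWWWWWWWW
WWWWWWWKW
WWWWWWWWW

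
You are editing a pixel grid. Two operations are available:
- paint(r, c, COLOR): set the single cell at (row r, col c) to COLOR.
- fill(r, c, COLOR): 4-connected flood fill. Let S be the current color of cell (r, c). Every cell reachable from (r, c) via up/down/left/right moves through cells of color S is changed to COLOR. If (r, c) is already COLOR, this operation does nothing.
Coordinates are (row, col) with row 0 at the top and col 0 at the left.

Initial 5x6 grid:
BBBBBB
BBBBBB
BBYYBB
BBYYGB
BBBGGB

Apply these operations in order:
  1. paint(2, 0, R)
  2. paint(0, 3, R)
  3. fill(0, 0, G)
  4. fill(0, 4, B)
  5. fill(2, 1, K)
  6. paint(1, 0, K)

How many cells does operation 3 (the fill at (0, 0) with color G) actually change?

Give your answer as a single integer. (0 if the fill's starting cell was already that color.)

After op 1 paint(2,0,R):
BBBBBB
BBBBBB
RBYYBB
BBYYGB
BBBGGB
After op 2 paint(0,3,R):
BBBRBB
BBBBBB
RBYYBB
BBYYGB
BBBGGB
After op 3 fill(0,0,G) [21 cells changed]:
GGGRGG
GGGGGG
RGYYGG
GGYYGG
GGGGGG

Answer: 21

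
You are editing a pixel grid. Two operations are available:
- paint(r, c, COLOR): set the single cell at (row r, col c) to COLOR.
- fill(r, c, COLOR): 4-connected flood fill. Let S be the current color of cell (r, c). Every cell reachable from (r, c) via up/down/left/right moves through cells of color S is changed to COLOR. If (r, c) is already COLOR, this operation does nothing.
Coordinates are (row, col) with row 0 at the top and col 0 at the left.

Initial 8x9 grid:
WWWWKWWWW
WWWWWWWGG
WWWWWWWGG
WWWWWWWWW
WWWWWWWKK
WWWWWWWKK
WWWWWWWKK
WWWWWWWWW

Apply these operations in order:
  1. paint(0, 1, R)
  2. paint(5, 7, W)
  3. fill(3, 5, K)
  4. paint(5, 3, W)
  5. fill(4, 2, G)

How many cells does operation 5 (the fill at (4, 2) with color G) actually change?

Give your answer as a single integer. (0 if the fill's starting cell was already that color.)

After op 1 paint(0,1,R):
WRWWKWWWW
WWWWWWWGG
WWWWWWWGG
WWWWWWWWW
WWWWWWWKK
WWWWWWWKK
WWWWWWWKK
WWWWWWWWW
After op 2 paint(5,7,W):
WRWWKWWWW
WWWWWWWGG
WWWWWWWGG
WWWWWWWWW
WWWWWWWKK
WWWWWWWWK
WWWWWWWKK
WWWWWWWWW
After op 3 fill(3,5,K) [61 cells changed]:
KRKKKKKKK
KKKKKKKGG
KKKKKKKGG
KKKKKKKKK
KKKKKKKKK
KKKKKKKKK
KKKKKKKKK
KKKKKKKKK
After op 4 paint(5,3,W):
KRKKKKKKK
KKKKKKKGG
KKKKKKKGG
KKKKKKKKK
KKKKKKKKK
KKKWKKKKK
KKKKKKKKK
KKKKKKKKK
After op 5 fill(4,2,G) [66 cells changed]:
GRGGGGGGG
GGGGGGGGG
GGGGGGGGG
GGGGGGGGG
GGGGGGGGG
GGGWGGGGG
GGGGGGGGG
GGGGGGGGG

Answer: 66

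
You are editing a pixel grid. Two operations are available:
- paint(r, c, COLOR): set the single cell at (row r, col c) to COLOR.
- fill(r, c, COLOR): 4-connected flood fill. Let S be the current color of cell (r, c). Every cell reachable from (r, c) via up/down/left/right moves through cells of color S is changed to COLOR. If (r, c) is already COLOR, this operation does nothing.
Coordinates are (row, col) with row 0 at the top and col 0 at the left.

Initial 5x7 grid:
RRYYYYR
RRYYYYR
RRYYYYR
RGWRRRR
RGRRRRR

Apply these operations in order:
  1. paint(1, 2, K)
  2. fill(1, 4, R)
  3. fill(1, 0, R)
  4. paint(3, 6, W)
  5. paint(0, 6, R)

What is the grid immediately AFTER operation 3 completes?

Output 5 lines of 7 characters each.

Answer: RRRRRRR
RRKRRRR
RRRRRRR
RGWRRRR
RGRRRRR

Derivation:
After op 1 paint(1,2,K):
RRYYYYR
RRKYYYR
RRYYYYR
RGWRRRR
RGRRRRR
After op 2 fill(1,4,R) [11 cells changed]:
RRRRRRR
RRKRRRR
RRRRRRR
RGWRRRR
RGRRRRR
After op 3 fill(1,0,R) [0 cells changed]:
RRRRRRR
RRKRRRR
RRRRRRR
RGWRRRR
RGRRRRR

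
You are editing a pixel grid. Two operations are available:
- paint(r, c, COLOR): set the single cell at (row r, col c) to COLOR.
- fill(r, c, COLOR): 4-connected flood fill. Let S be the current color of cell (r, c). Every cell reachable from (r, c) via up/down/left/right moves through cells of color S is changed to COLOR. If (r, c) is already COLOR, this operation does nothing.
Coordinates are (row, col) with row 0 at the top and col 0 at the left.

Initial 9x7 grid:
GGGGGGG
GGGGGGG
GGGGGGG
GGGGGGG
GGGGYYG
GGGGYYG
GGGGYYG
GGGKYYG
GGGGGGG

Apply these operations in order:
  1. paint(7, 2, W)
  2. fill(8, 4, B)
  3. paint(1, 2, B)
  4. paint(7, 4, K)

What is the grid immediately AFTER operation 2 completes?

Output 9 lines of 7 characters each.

Answer: BBBBBBB
BBBBBBB
BBBBBBB
BBBBBBB
BBBBYYB
BBBBYYB
BBBBYYB
BBWKYYB
BBBBBBB

Derivation:
After op 1 paint(7,2,W):
GGGGGGG
GGGGGGG
GGGGGGG
GGGGGGG
GGGGYYG
GGGGYYG
GGGGYYG
GGWKYYG
GGGGGGG
After op 2 fill(8,4,B) [53 cells changed]:
BBBBBBB
BBBBBBB
BBBBBBB
BBBBBBB
BBBBYYB
BBBBYYB
BBBBYYB
BBWKYYB
BBBBBBB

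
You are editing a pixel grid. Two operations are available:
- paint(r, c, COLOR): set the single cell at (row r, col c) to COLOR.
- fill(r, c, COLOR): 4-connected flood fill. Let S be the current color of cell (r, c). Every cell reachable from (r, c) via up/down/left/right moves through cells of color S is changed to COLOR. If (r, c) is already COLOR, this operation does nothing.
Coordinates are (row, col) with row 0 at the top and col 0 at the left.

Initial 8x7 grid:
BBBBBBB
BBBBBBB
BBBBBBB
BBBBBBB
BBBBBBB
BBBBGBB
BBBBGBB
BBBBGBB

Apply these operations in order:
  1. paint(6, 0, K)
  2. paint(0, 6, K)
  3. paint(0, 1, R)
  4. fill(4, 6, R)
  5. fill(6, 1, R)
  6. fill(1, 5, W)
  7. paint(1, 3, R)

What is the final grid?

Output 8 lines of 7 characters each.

Answer: WWWWWWK
WWWRWWW
WWWWWWW
WWWWWWW
WWWWWWW
WWWWGWW
KWWWGWW
WWWWGWW

Derivation:
After op 1 paint(6,0,K):
BBBBBBB
BBBBBBB
BBBBBBB
BBBBBBB
BBBBBBB
BBBBGBB
KBBBGBB
BBBBGBB
After op 2 paint(0,6,K):
BBBBBBK
BBBBBBB
BBBBBBB
BBBBBBB
BBBBBBB
BBBBGBB
KBBBGBB
BBBBGBB
After op 3 paint(0,1,R):
BRBBBBK
BBBBBBB
BBBBBBB
BBBBBBB
BBBBBBB
BBBBGBB
KBBBGBB
BBBBGBB
After op 4 fill(4,6,R) [50 cells changed]:
RRRRRRK
RRRRRRR
RRRRRRR
RRRRRRR
RRRRRRR
RRRRGRR
KRRRGRR
RRRRGRR
After op 5 fill(6,1,R) [0 cells changed]:
RRRRRRK
RRRRRRR
RRRRRRR
RRRRRRR
RRRRRRR
RRRRGRR
KRRRGRR
RRRRGRR
After op 6 fill(1,5,W) [51 cells changed]:
WWWWWWK
WWWWWWW
WWWWWWW
WWWWWWW
WWWWWWW
WWWWGWW
KWWWGWW
WWWWGWW
After op 7 paint(1,3,R):
WWWWWWK
WWWRWWW
WWWWWWW
WWWWWWW
WWWWWWW
WWWWGWW
KWWWGWW
WWWWGWW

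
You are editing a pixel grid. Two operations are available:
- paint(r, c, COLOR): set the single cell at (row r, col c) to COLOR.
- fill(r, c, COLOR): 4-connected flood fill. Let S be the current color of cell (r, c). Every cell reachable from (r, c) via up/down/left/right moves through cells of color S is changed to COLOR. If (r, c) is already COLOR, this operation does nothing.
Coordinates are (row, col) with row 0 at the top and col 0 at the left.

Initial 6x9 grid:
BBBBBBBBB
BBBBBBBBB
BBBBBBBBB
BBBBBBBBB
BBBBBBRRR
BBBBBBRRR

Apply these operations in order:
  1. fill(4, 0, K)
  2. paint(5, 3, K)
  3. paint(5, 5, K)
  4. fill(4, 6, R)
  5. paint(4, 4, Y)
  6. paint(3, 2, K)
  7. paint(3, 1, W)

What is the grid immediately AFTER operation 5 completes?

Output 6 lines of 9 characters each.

Answer: KKKKKKKKK
KKKKKKKKK
KKKKKKKKK
KKKKKKKKK
KKKKYKRRR
KKKKKKRRR

Derivation:
After op 1 fill(4,0,K) [48 cells changed]:
KKKKKKKKK
KKKKKKKKK
KKKKKKKKK
KKKKKKKKK
KKKKKKRRR
KKKKKKRRR
After op 2 paint(5,3,K):
KKKKKKKKK
KKKKKKKKK
KKKKKKKKK
KKKKKKKKK
KKKKKKRRR
KKKKKKRRR
After op 3 paint(5,5,K):
KKKKKKKKK
KKKKKKKKK
KKKKKKKKK
KKKKKKKKK
KKKKKKRRR
KKKKKKRRR
After op 4 fill(4,6,R) [0 cells changed]:
KKKKKKKKK
KKKKKKKKK
KKKKKKKKK
KKKKKKKKK
KKKKKKRRR
KKKKKKRRR
After op 5 paint(4,4,Y):
KKKKKKKKK
KKKKKKKKK
KKKKKKKKK
KKKKKKKKK
KKKKYKRRR
KKKKKKRRR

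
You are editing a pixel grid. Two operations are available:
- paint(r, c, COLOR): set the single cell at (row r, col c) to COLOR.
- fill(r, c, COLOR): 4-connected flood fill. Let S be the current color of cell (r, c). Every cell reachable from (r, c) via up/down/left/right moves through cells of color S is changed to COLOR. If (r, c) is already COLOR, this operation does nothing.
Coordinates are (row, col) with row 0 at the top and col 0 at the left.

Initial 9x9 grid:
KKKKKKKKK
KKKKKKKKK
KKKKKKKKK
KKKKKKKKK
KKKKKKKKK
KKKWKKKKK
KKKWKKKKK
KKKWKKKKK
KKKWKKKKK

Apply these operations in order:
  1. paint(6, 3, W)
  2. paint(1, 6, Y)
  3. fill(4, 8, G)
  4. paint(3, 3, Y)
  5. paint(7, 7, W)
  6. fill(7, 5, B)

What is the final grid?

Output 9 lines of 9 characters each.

Answer: BBBBBBBBB
BBBBBBYBB
BBBBBBBBB
BBBYBBBBB
BBBBBBBBB
BBBWBBBBB
BBBWBBBBB
BBBWBBBWB
BBBWBBBBB

Derivation:
After op 1 paint(6,3,W):
KKKKKKKKK
KKKKKKKKK
KKKKKKKKK
KKKKKKKKK
KKKKKKKKK
KKKWKKKKK
KKKWKKKKK
KKKWKKKKK
KKKWKKKKK
After op 2 paint(1,6,Y):
KKKKKKKKK
KKKKKKYKK
KKKKKKKKK
KKKKKKKKK
KKKKKKKKK
KKKWKKKKK
KKKWKKKKK
KKKWKKKKK
KKKWKKKKK
After op 3 fill(4,8,G) [76 cells changed]:
GGGGGGGGG
GGGGGGYGG
GGGGGGGGG
GGGGGGGGG
GGGGGGGGG
GGGWGGGGG
GGGWGGGGG
GGGWGGGGG
GGGWGGGGG
After op 4 paint(3,3,Y):
GGGGGGGGG
GGGGGGYGG
GGGGGGGGG
GGGYGGGGG
GGGGGGGGG
GGGWGGGGG
GGGWGGGGG
GGGWGGGGG
GGGWGGGGG
After op 5 paint(7,7,W):
GGGGGGGGG
GGGGGGYGG
GGGGGGGGG
GGGYGGGGG
GGGGGGGGG
GGGWGGGGG
GGGWGGGGG
GGGWGGGWG
GGGWGGGGG
After op 6 fill(7,5,B) [74 cells changed]:
BBBBBBBBB
BBBBBBYBB
BBBBBBBBB
BBBYBBBBB
BBBBBBBBB
BBBWBBBBB
BBBWBBBBB
BBBWBBBWB
BBBWBBBBB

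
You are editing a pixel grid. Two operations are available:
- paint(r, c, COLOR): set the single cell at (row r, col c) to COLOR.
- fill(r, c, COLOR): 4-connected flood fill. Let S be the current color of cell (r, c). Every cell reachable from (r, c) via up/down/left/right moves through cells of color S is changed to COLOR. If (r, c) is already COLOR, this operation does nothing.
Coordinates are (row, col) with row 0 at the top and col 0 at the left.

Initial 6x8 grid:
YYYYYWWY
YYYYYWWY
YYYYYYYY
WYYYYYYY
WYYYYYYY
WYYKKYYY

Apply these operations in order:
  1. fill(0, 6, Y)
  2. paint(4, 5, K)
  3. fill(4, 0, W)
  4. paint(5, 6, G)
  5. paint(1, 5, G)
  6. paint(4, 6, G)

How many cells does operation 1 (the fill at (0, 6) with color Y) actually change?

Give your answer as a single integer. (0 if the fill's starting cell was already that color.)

After op 1 fill(0,6,Y) [4 cells changed]:
YYYYYYYY
YYYYYYYY
YYYYYYYY
WYYYYYYY
WYYYYYYY
WYYKKYYY

Answer: 4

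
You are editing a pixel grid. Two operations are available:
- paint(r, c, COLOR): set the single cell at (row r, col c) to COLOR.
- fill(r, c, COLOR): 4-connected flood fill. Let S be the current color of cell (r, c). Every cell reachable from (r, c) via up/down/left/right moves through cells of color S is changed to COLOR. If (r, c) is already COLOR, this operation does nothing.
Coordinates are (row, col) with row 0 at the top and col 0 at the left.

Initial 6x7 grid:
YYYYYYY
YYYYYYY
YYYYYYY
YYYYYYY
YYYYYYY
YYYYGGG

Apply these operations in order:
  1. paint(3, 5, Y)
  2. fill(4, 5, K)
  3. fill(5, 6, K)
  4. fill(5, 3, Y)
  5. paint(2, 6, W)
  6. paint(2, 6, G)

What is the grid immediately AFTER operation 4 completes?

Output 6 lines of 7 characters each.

Answer: YYYYYYY
YYYYYYY
YYYYYYY
YYYYYYY
YYYYYYY
YYYYYYY

Derivation:
After op 1 paint(3,5,Y):
YYYYYYY
YYYYYYY
YYYYYYY
YYYYYYY
YYYYYYY
YYYYGGG
After op 2 fill(4,5,K) [39 cells changed]:
KKKKKKK
KKKKKKK
KKKKKKK
KKKKKKK
KKKKKKK
KKKKGGG
After op 3 fill(5,6,K) [3 cells changed]:
KKKKKKK
KKKKKKK
KKKKKKK
KKKKKKK
KKKKKKK
KKKKKKK
After op 4 fill(5,3,Y) [42 cells changed]:
YYYYYYY
YYYYYYY
YYYYYYY
YYYYYYY
YYYYYYY
YYYYYYY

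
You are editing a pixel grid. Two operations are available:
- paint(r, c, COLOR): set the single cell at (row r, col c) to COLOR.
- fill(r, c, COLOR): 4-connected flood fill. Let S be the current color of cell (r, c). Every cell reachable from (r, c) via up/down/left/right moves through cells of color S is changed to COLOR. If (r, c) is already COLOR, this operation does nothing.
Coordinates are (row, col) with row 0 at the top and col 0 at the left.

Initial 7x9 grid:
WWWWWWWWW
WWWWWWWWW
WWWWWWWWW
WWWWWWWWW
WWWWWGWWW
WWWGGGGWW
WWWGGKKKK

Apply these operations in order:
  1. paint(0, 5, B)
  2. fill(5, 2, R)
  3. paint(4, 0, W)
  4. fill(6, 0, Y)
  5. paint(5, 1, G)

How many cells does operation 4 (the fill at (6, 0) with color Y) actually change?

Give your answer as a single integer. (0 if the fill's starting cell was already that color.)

Answer: 50

Derivation:
After op 1 paint(0,5,B):
WWWWWBWWW
WWWWWWWWW
WWWWWWWWW
WWWWWWWWW
WWWWWGWWW
WWWGGGGWW
WWWGGKKKK
After op 2 fill(5,2,R) [51 cells changed]:
RRRRRBRRR
RRRRRRRRR
RRRRRRRRR
RRRRRRRRR
RRRRRGRRR
RRRGGGGRR
RRRGGKKKK
After op 3 paint(4,0,W):
RRRRRBRRR
RRRRRRRRR
RRRRRRRRR
RRRRRRRRR
WRRRRGRRR
RRRGGGGRR
RRRGGKKKK
After op 4 fill(6,0,Y) [50 cells changed]:
YYYYYBYYY
YYYYYYYYY
YYYYYYYYY
YYYYYYYYY
WYYYYGYYY
YYYGGGGYY
YYYGGKKKK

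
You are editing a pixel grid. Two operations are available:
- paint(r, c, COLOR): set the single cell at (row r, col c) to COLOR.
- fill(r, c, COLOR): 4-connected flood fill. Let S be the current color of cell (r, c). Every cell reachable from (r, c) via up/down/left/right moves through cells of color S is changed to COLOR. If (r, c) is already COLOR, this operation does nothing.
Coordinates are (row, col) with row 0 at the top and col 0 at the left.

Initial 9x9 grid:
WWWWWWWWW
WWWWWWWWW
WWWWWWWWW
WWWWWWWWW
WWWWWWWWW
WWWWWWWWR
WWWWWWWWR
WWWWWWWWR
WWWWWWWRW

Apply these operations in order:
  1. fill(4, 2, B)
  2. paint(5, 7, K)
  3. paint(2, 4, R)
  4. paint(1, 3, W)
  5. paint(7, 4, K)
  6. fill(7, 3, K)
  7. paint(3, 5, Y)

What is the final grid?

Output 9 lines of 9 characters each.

After op 1 fill(4,2,B) [76 cells changed]:
BBBBBBBBB
BBBBBBBBB
BBBBBBBBB
BBBBBBBBB
BBBBBBBBB
BBBBBBBBR
BBBBBBBBR
BBBBBBBBR
BBBBBBBRW
After op 2 paint(5,7,K):
BBBBBBBBB
BBBBBBBBB
BBBBBBBBB
BBBBBBBBB
BBBBBBBBB
BBBBBBBKR
BBBBBBBBR
BBBBBBBBR
BBBBBBBRW
After op 3 paint(2,4,R):
BBBBBBBBB
BBBBBBBBB
BBBBRBBBB
BBBBBBBBB
BBBBBBBBB
BBBBBBBKR
BBBBBBBBR
BBBBBBBBR
BBBBBBBRW
After op 4 paint(1,3,W):
BBBBBBBBB
BBBWBBBBB
BBBBRBBBB
BBBBBBBBB
BBBBBBBBB
BBBBBBBKR
BBBBBBBBR
BBBBBBBBR
BBBBBBBRW
After op 5 paint(7,4,K):
BBBBBBBBB
BBBWBBBBB
BBBBRBBBB
BBBBBBBBB
BBBBBBBBB
BBBBBBBKR
BBBBBBBBR
BBBBKBBBR
BBBBBBBRW
After op 6 fill(7,3,K) [72 cells changed]:
KKKKKKKKK
KKKWKKKKK
KKKKRKKKK
KKKKKKKKK
KKKKKKKKK
KKKKKKKKR
KKKKKKKKR
KKKKKKKKR
KKKKKKKRW
After op 7 paint(3,5,Y):
KKKKKKKKK
KKKWKKKKK
KKKKRKKKK
KKKKKYKKK
KKKKKKKKK
KKKKKKKKR
KKKKKKKKR
KKKKKKKKR
KKKKKKKRW

Answer: KKKKKKKKK
KKKWKKKKK
KKKKRKKKK
KKKKKYKKK
KKKKKKKKK
KKKKKKKKR
KKKKKKKKR
KKKKKKKKR
KKKKKKKRW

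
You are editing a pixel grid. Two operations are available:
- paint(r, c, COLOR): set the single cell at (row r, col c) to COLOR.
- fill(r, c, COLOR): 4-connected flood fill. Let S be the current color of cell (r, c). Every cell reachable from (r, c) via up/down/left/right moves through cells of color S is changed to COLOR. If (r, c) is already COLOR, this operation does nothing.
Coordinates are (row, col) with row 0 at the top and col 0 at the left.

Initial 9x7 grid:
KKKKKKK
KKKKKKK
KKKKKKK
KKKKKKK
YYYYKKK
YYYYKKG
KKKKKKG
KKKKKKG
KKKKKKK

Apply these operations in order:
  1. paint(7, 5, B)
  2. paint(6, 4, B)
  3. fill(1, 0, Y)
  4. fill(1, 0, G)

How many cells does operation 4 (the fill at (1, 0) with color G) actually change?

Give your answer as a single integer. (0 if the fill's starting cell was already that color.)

After op 1 paint(7,5,B):
KKKKKKK
KKKKKKK
KKKKKKK
KKKKKKK
YYYYKKK
YYYYKKG
KKKKKKG
KKKKKBG
KKKKKKK
After op 2 paint(6,4,B):
KKKKKKK
KKKKKKK
KKKKKKK
KKKKKKK
YYYYKKK
YYYYKKG
KKKKBKG
KKKKKBG
KKKKKKK
After op 3 fill(1,0,Y) [34 cells changed]:
YYYYYYY
YYYYYYY
YYYYYYY
YYYYYYY
YYYYYYY
YYYYYYG
KKKKBYG
KKKKKBG
KKKKKKK
After op 4 fill(1,0,G) [42 cells changed]:
GGGGGGG
GGGGGGG
GGGGGGG
GGGGGGG
GGGGGGG
GGGGGGG
KKKKBGG
KKKKKBG
KKKKKKK

Answer: 42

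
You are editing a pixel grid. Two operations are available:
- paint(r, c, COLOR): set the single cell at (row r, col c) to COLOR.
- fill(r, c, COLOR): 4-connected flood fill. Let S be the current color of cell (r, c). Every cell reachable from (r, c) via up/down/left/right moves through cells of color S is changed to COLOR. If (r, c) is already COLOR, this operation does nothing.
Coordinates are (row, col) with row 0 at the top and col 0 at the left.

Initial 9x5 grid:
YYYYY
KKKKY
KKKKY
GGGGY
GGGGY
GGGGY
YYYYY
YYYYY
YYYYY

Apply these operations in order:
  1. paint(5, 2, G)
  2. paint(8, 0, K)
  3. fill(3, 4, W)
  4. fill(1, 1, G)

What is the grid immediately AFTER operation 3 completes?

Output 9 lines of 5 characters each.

Answer: WWWWW
KKKKW
KKKKW
GGGGW
GGGGW
GGGGW
WWWWW
WWWWW
KWWWW

Derivation:
After op 1 paint(5,2,G):
YYYYY
KKKKY
KKKKY
GGGGY
GGGGY
GGGGY
YYYYY
YYYYY
YYYYY
After op 2 paint(8,0,K):
YYYYY
KKKKY
KKKKY
GGGGY
GGGGY
GGGGY
YYYYY
YYYYY
KYYYY
After op 3 fill(3,4,W) [24 cells changed]:
WWWWW
KKKKW
KKKKW
GGGGW
GGGGW
GGGGW
WWWWW
WWWWW
KWWWW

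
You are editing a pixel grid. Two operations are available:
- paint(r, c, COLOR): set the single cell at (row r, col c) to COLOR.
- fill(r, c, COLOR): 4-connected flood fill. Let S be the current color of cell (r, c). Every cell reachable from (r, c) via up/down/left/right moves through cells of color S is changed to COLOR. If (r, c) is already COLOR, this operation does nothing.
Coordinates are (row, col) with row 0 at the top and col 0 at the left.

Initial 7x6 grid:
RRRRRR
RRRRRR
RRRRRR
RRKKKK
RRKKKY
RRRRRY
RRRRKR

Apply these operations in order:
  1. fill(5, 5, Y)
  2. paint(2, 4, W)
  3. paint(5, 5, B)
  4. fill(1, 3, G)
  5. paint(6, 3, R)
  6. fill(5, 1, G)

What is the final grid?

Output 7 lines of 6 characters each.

Answer: GGGGGG
GGGGGG
GGGGWG
GGKKKK
GGKKKY
GGGGGB
GGGRKR

Derivation:
After op 1 fill(5,5,Y) [0 cells changed]:
RRRRRR
RRRRRR
RRRRRR
RRKKKK
RRKKKY
RRRRRY
RRRRKR
After op 2 paint(2,4,W):
RRRRRR
RRRRRR
RRRRWR
RRKKKK
RRKKKY
RRRRRY
RRRRKR
After op 3 paint(5,5,B):
RRRRRR
RRRRRR
RRRRWR
RRKKKK
RRKKKY
RRRRRB
RRRRKR
After op 4 fill(1,3,G) [30 cells changed]:
GGGGGG
GGGGGG
GGGGWG
GGKKKK
GGKKKY
GGGGGB
GGGGKR
After op 5 paint(6,3,R):
GGGGGG
GGGGGG
GGGGWG
GGKKKK
GGKKKY
GGGGGB
GGGRKR
After op 6 fill(5,1,G) [0 cells changed]:
GGGGGG
GGGGGG
GGGGWG
GGKKKK
GGKKKY
GGGGGB
GGGRKR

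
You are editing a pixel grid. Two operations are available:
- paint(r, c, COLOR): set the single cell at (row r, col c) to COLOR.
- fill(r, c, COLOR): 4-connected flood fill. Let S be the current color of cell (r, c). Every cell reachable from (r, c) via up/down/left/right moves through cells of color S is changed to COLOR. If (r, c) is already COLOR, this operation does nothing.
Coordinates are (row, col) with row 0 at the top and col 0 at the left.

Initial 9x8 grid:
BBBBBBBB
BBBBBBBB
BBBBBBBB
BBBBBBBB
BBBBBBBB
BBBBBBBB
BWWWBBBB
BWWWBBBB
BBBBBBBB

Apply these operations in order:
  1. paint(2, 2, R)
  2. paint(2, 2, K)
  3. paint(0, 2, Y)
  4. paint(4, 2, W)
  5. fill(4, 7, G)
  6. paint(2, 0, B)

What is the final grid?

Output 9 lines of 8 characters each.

After op 1 paint(2,2,R):
BBBBBBBB
BBBBBBBB
BBRBBBBB
BBBBBBBB
BBBBBBBB
BBBBBBBB
BWWWBBBB
BWWWBBBB
BBBBBBBB
After op 2 paint(2,2,K):
BBBBBBBB
BBBBBBBB
BBKBBBBB
BBBBBBBB
BBBBBBBB
BBBBBBBB
BWWWBBBB
BWWWBBBB
BBBBBBBB
After op 3 paint(0,2,Y):
BBYBBBBB
BBBBBBBB
BBKBBBBB
BBBBBBBB
BBBBBBBB
BBBBBBBB
BWWWBBBB
BWWWBBBB
BBBBBBBB
After op 4 paint(4,2,W):
BBYBBBBB
BBBBBBBB
BBKBBBBB
BBBBBBBB
BBWBBBBB
BBBBBBBB
BWWWBBBB
BWWWBBBB
BBBBBBBB
After op 5 fill(4,7,G) [63 cells changed]:
GGYGGGGG
GGGGGGGG
GGKGGGGG
GGGGGGGG
GGWGGGGG
GGGGGGGG
GWWWGGGG
GWWWGGGG
GGGGGGGG
After op 6 paint(2,0,B):
GGYGGGGG
GGGGGGGG
BGKGGGGG
GGGGGGGG
GGWGGGGG
GGGGGGGG
GWWWGGGG
GWWWGGGG
GGGGGGGG

Answer: GGYGGGGG
GGGGGGGG
BGKGGGGG
GGGGGGGG
GGWGGGGG
GGGGGGGG
GWWWGGGG
GWWWGGGG
GGGGGGGG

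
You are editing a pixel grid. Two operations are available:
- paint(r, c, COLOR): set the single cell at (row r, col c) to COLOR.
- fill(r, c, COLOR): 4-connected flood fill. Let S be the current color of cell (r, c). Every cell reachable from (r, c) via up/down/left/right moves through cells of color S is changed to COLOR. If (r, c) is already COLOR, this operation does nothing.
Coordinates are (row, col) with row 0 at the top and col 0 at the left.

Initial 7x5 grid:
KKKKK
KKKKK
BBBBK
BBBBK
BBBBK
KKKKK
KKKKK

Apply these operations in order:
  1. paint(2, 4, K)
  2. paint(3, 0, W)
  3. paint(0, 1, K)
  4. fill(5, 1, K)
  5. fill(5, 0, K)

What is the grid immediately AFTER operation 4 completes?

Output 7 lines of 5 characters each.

Answer: KKKKK
KKKKK
BBBBK
WBBBK
BBBBK
KKKKK
KKKKK

Derivation:
After op 1 paint(2,4,K):
KKKKK
KKKKK
BBBBK
BBBBK
BBBBK
KKKKK
KKKKK
After op 2 paint(3,0,W):
KKKKK
KKKKK
BBBBK
WBBBK
BBBBK
KKKKK
KKKKK
After op 3 paint(0,1,K):
KKKKK
KKKKK
BBBBK
WBBBK
BBBBK
KKKKK
KKKKK
After op 4 fill(5,1,K) [0 cells changed]:
KKKKK
KKKKK
BBBBK
WBBBK
BBBBK
KKKKK
KKKKK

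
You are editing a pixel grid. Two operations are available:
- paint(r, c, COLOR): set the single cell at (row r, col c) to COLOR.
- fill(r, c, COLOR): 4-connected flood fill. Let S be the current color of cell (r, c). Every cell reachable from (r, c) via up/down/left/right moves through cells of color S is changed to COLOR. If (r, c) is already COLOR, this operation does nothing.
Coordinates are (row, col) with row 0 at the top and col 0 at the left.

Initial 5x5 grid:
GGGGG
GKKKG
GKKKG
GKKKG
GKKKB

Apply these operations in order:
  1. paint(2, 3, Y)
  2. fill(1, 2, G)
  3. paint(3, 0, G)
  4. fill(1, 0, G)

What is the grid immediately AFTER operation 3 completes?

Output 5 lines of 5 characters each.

Answer: GGGGG
GGGGG
GGGYG
GGGGG
GGGGB

Derivation:
After op 1 paint(2,3,Y):
GGGGG
GKKKG
GKKYG
GKKKG
GKKKB
After op 2 fill(1,2,G) [11 cells changed]:
GGGGG
GGGGG
GGGYG
GGGGG
GGGGB
After op 3 paint(3,0,G):
GGGGG
GGGGG
GGGYG
GGGGG
GGGGB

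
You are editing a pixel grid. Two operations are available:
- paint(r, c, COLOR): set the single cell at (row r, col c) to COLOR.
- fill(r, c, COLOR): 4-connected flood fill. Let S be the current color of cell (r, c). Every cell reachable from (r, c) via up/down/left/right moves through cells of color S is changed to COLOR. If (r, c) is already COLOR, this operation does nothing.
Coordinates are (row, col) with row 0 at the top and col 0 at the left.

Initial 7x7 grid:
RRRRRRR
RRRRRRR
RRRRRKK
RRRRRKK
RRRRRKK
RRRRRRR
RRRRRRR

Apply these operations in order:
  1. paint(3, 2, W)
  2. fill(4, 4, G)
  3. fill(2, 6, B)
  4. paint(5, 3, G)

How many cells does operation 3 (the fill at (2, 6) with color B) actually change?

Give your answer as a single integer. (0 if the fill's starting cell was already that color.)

Answer: 6

Derivation:
After op 1 paint(3,2,W):
RRRRRRR
RRRRRRR
RRRRRKK
RRWRRKK
RRRRRKK
RRRRRRR
RRRRRRR
After op 2 fill(4,4,G) [42 cells changed]:
GGGGGGG
GGGGGGG
GGGGGKK
GGWGGKK
GGGGGKK
GGGGGGG
GGGGGGG
After op 3 fill(2,6,B) [6 cells changed]:
GGGGGGG
GGGGGGG
GGGGGBB
GGWGGBB
GGGGGBB
GGGGGGG
GGGGGGG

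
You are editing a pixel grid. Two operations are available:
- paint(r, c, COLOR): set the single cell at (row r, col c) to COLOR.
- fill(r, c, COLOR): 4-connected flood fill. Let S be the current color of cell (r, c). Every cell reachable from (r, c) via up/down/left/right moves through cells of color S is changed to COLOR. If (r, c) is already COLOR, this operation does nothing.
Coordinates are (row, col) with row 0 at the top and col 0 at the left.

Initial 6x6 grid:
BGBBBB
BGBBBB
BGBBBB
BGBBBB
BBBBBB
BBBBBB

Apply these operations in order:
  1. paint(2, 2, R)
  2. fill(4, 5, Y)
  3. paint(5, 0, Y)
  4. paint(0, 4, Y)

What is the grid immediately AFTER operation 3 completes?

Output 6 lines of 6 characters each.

After op 1 paint(2,2,R):
BGBBBB
BGBBBB
BGRBBB
BGBBBB
BBBBBB
BBBBBB
After op 2 fill(4,5,Y) [31 cells changed]:
YGYYYY
YGYYYY
YGRYYY
YGYYYY
YYYYYY
YYYYYY
After op 3 paint(5,0,Y):
YGYYYY
YGYYYY
YGRYYY
YGYYYY
YYYYYY
YYYYYY

Answer: YGYYYY
YGYYYY
YGRYYY
YGYYYY
YYYYYY
YYYYYY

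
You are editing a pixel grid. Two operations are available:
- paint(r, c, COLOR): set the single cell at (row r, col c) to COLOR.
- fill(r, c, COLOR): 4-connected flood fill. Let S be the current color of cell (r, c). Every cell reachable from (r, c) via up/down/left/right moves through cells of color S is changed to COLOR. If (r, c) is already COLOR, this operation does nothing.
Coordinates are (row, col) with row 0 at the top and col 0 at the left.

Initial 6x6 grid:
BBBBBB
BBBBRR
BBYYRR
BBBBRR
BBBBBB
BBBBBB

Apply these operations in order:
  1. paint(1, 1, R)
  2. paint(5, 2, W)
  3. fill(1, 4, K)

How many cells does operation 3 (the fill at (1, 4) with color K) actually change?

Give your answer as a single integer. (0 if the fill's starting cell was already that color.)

Answer: 6

Derivation:
After op 1 paint(1,1,R):
BBBBBB
BRBBRR
BBYYRR
BBBBRR
BBBBBB
BBBBBB
After op 2 paint(5,2,W):
BBBBBB
BRBBRR
BBYYRR
BBBBRR
BBBBBB
BBWBBB
After op 3 fill(1,4,K) [6 cells changed]:
BBBBBB
BRBBKK
BBYYKK
BBBBKK
BBBBBB
BBWBBB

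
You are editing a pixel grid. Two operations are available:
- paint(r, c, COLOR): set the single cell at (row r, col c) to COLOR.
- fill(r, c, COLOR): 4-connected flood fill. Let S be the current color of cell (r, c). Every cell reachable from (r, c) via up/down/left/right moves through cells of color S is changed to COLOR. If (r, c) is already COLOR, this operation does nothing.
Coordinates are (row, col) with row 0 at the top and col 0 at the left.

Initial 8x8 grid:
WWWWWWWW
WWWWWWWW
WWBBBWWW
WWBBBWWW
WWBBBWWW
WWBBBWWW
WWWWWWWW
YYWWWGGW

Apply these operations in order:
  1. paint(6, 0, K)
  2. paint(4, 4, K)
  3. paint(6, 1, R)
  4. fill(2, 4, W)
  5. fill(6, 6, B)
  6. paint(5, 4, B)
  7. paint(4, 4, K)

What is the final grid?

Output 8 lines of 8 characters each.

Answer: BBBBBBBB
BBBBBBBB
BBBBBBBB
BBBBBBBB
BBBBKBBB
BBBBBBBB
KRBBBBBB
YYBBBGGB

Derivation:
After op 1 paint(6,0,K):
WWWWWWWW
WWWWWWWW
WWBBBWWW
WWBBBWWW
WWBBBWWW
WWBBBWWW
KWWWWWWW
YYWWWGGW
After op 2 paint(4,4,K):
WWWWWWWW
WWWWWWWW
WWBBBWWW
WWBBBWWW
WWBBKWWW
WWBBBWWW
KWWWWWWW
YYWWWGGW
After op 3 paint(6,1,R):
WWWWWWWW
WWWWWWWW
WWBBBWWW
WWBBBWWW
WWBBKWWW
WWBBBWWW
KRWWWWWW
YYWWWGGW
After op 4 fill(2,4,W) [11 cells changed]:
WWWWWWWW
WWWWWWWW
WWWWWWWW
WWWWWWWW
WWWWKWWW
WWWWWWWW
KRWWWWWW
YYWWWGGW
After op 5 fill(6,6,B) [57 cells changed]:
BBBBBBBB
BBBBBBBB
BBBBBBBB
BBBBBBBB
BBBBKBBB
BBBBBBBB
KRBBBBBB
YYBBBGGB
After op 6 paint(5,4,B):
BBBBBBBB
BBBBBBBB
BBBBBBBB
BBBBBBBB
BBBBKBBB
BBBBBBBB
KRBBBBBB
YYBBBGGB
After op 7 paint(4,4,K):
BBBBBBBB
BBBBBBBB
BBBBBBBB
BBBBBBBB
BBBBKBBB
BBBBBBBB
KRBBBBBB
YYBBBGGB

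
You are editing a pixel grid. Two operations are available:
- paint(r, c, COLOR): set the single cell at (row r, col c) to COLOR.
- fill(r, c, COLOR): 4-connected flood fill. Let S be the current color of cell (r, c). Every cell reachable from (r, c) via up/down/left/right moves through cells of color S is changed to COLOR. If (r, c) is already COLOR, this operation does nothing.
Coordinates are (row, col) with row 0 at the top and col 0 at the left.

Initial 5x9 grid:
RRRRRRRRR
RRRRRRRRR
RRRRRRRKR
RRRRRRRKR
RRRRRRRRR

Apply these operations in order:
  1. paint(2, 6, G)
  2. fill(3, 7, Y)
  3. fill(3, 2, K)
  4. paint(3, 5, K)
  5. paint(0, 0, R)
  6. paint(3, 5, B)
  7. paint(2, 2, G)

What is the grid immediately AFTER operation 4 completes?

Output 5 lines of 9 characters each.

After op 1 paint(2,6,G):
RRRRRRRRR
RRRRRRRRR
RRRRRRGKR
RRRRRRRKR
RRRRRRRRR
After op 2 fill(3,7,Y) [2 cells changed]:
RRRRRRRRR
RRRRRRRRR
RRRRRRGYR
RRRRRRRYR
RRRRRRRRR
After op 3 fill(3,2,K) [42 cells changed]:
KKKKKKKKK
KKKKKKKKK
KKKKKKGYK
KKKKKKKYK
KKKKKKKKK
After op 4 paint(3,5,K):
KKKKKKKKK
KKKKKKKKK
KKKKKKGYK
KKKKKKKYK
KKKKKKKKK

Answer: KKKKKKKKK
KKKKKKKKK
KKKKKKGYK
KKKKKKKYK
KKKKKKKKK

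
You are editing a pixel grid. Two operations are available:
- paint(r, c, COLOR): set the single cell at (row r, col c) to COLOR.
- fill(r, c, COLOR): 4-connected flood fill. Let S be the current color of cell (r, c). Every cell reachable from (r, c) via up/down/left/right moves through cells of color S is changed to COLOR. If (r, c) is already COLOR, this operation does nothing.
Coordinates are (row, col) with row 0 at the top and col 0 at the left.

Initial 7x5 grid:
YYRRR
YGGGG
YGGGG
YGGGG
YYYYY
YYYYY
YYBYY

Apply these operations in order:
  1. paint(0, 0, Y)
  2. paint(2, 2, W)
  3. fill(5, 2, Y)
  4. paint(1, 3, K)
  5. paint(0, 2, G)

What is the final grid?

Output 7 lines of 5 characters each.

After op 1 paint(0,0,Y):
YYRRR
YGGGG
YGGGG
YGGGG
YYYYY
YYYYY
YYBYY
After op 2 paint(2,2,W):
YYRRR
YGGGG
YGWGG
YGGGG
YYYYY
YYYYY
YYBYY
After op 3 fill(5,2,Y) [0 cells changed]:
YYRRR
YGGGG
YGWGG
YGGGG
YYYYY
YYYYY
YYBYY
After op 4 paint(1,3,K):
YYRRR
YGGKG
YGWGG
YGGGG
YYYYY
YYYYY
YYBYY
After op 5 paint(0,2,G):
YYGRR
YGGKG
YGWGG
YGGGG
YYYYY
YYYYY
YYBYY

Answer: YYGRR
YGGKG
YGWGG
YGGGG
YYYYY
YYYYY
YYBYY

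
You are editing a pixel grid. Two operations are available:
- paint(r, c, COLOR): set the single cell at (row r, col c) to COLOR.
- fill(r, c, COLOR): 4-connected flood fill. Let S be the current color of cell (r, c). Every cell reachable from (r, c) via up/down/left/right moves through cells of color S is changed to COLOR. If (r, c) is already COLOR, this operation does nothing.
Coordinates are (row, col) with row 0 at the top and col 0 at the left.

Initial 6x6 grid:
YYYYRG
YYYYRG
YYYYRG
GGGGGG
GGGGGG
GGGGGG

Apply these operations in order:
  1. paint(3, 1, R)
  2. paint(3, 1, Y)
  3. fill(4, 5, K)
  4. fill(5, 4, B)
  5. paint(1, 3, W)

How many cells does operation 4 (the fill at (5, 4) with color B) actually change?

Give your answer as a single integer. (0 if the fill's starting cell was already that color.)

Answer: 20

Derivation:
After op 1 paint(3,1,R):
YYYYRG
YYYYRG
YYYYRG
GRGGGG
GGGGGG
GGGGGG
After op 2 paint(3,1,Y):
YYYYRG
YYYYRG
YYYYRG
GYGGGG
GGGGGG
GGGGGG
After op 3 fill(4,5,K) [20 cells changed]:
YYYYRK
YYYYRK
YYYYRK
KYKKKK
KKKKKK
KKKKKK
After op 4 fill(5,4,B) [20 cells changed]:
YYYYRB
YYYYRB
YYYYRB
BYBBBB
BBBBBB
BBBBBB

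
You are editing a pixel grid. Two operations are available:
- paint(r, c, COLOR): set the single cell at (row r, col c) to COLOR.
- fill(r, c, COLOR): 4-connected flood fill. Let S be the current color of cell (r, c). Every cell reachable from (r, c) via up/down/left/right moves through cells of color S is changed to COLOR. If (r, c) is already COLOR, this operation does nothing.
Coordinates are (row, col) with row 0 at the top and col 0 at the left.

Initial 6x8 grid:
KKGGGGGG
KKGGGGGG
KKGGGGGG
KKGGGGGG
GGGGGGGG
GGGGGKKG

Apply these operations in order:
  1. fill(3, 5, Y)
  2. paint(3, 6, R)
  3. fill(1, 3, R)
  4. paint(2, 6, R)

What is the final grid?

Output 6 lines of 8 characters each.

Answer: KKRRRRRR
KKRRRRRR
KKRRRRRR
KKRRRRRR
RRRRRRRR
RRRRRKKR

Derivation:
After op 1 fill(3,5,Y) [38 cells changed]:
KKYYYYYY
KKYYYYYY
KKYYYYYY
KKYYYYYY
YYYYYYYY
YYYYYKKY
After op 2 paint(3,6,R):
KKYYYYYY
KKYYYYYY
KKYYYYYY
KKYYYYRY
YYYYYYYY
YYYYYKKY
After op 3 fill(1,3,R) [37 cells changed]:
KKRRRRRR
KKRRRRRR
KKRRRRRR
KKRRRRRR
RRRRRRRR
RRRRRKKR
After op 4 paint(2,6,R):
KKRRRRRR
KKRRRRRR
KKRRRRRR
KKRRRRRR
RRRRRRRR
RRRRRKKR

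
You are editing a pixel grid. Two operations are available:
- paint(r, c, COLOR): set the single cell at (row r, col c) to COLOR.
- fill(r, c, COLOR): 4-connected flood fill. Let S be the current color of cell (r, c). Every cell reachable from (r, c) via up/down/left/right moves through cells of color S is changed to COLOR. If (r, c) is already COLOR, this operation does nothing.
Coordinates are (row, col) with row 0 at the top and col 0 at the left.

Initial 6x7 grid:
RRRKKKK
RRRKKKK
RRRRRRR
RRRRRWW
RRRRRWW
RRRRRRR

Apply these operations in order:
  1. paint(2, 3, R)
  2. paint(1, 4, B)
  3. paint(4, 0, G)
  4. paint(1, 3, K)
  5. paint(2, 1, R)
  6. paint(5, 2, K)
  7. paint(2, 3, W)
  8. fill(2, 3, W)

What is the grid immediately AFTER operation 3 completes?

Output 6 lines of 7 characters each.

Answer: RRRKKKK
RRRKBKK
RRRRRRR
RRRRRWW
GRRRRWW
RRRRRRR

Derivation:
After op 1 paint(2,3,R):
RRRKKKK
RRRKKKK
RRRRRRR
RRRRRWW
RRRRRWW
RRRRRRR
After op 2 paint(1,4,B):
RRRKKKK
RRRKBKK
RRRRRRR
RRRRRWW
RRRRRWW
RRRRRRR
After op 3 paint(4,0,G):
RRRKKKK
RRRKBKK
RRRRRRR
RRRRRWW
GRRRRWW
RRRRRRR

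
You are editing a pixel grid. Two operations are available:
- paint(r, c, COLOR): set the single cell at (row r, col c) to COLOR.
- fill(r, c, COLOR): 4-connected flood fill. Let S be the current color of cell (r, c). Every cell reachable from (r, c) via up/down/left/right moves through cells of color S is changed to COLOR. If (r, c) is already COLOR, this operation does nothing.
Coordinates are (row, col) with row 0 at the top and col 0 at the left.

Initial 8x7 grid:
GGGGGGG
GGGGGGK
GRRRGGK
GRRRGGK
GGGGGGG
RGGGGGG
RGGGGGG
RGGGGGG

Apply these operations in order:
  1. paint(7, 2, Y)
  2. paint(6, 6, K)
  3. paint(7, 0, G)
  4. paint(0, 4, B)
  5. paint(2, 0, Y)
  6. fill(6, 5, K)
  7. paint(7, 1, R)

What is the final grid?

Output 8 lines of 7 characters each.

Answer: KKKKBKK
KKKKKKK
YRRRKKK
KRRRKKK
KKKKKKK
RKKKKKK
RKKKKKK
KRYKKKK

Derivation:
After op 1 paint(7,2,Y):
GGGGGGG
GGGGGGK
GRRRGGK
GRRRGGK
GGGGGGG
RGGGGGG
RGGGGGG
RGYGGGG
After op 2 paint(6,6,K):
GGGGGGG
GGGGGGK
GRRRGGK
GRRRGGK
GGGGGGG
RGGGGGG
RGGGGGK
RGYGGGG
After op 3 paint(7,0,G):
GGGGGGG
GGGGGGK
GRRRGGK
GRRRGGK
GGGGGGG
RGGGGGG
RGGGGGK
GGYGGGG
After op 4 paint(0,4,B):
GGGGBGG
GGGGGGK
GRRRGGK
GRRRGGK
GGGGGGG
RGGGGGG
RGGGGGK
GGYGGGG
After op 5 paint(2,0,Y):
GGGGBGG
GGGGGGK
YRRRGGK
GRRRGGK
GGGGGGG
RGGGGGG
RGGGGGK
GGYGGGG
After op 6 fill(6,5,K) [41 cells changed]:
KKKKBKK
KKKKKKK
YRRRKKK
KRRRKKK
KKKKKKK
RKKKKKK
RKKKKKK
KKYKKKK
After op 7 paint(7,1,R):
KKKKBKK
KKKKKKK
YRRRKKK
KRRRKKK
KKKKKKK
RKKKKKK
RKKKKKK
KRYKKKK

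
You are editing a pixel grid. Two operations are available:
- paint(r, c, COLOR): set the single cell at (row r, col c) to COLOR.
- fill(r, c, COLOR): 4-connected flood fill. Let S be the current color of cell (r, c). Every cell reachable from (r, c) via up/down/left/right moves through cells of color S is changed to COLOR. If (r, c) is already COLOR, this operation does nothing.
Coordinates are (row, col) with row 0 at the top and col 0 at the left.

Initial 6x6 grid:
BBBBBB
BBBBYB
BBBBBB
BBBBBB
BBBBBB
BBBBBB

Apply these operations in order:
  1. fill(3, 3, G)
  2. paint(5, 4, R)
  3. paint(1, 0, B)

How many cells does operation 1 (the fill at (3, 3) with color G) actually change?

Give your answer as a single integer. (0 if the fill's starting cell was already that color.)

Answer: 35

Derivation:
After op 1 fill(3,3,G) [35 cells changed]:
GGGGGG
GGGGYG
GGGGGG
GGGGGG
GGGGGG
GGGGGG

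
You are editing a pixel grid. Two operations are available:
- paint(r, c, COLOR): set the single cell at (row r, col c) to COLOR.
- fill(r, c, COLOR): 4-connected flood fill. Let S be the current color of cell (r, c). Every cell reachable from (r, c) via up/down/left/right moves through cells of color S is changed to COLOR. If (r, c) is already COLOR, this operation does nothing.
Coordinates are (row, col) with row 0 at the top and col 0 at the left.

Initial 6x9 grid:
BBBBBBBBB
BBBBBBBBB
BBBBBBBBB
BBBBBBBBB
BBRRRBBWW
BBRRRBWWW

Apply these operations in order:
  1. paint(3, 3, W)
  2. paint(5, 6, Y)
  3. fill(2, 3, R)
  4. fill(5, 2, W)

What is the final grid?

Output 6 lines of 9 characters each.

After op 1 paint(3,3,W):
BBBBBBBBB
BBBBBBBBB
BBBBBBBBB
BBBWBBBBB
BBRRRBBWW
BBRRRBWWW
After op 2 paint(5,6,Y):
BBBBBBBBB
BBBBBBBBB
BBBBBBBBB
BBBWBBBBB
BBRRRBBWW
BBRRRBYWW
After op 3 fill(2,3,R) [42 cells changed]:
RRRRRRRRR
RRRRRRRRR
RRRRRRRRR
RRRWRRRRR
RRRRRRRWW
RRRRRRYWW
After op 4 fill(5,2,W) [48 cells changed]:
WWWWWWWWW
WWWWWWWWW
WWWWWWWWW
WWWWWWWWW
WWWWWWWWW
WWWWWWYWW

Answer: WWWWWWWWW
WWWWWWWWW
WWWWWWWWW
WWWWWWWWW
WWWWWWWWW
WWWWWWYWW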